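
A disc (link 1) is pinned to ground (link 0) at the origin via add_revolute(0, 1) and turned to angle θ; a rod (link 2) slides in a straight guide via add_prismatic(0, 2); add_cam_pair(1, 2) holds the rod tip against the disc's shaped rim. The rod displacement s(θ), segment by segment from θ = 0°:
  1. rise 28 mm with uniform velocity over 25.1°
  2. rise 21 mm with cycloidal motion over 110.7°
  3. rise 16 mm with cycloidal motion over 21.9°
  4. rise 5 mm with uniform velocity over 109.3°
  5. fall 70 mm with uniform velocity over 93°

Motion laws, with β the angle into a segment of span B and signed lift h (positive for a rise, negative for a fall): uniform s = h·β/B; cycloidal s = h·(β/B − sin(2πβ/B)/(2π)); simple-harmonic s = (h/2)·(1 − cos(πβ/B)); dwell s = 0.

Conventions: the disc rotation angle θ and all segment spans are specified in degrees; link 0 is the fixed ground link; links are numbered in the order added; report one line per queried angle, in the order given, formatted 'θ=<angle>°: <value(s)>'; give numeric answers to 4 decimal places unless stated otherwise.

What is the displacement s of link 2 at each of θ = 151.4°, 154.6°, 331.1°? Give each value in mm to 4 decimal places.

segment 1 (0° to 25.1°, uniform, h = 28) is passed completely: s = 0.0000 + (28) = 28.0000
segment 2 (25.1° to 135.8°, cycloidal, h = 21) is passed completely: s = 28.0000 + (21) = 49.0000
θ = 151.4° falls in segment 3 (135.8° to 157.7°, cycloidal, h = 16): β = 151.4 − 135.8 = 15.6°, B = 21.9°; Δs = 16·(0.7123 − sin(2π·0.7123)/(2π)) = 13.8727; s = 49.0000 + 13.8727 = 62.8727
θ = 154.6° falls in segment 3 (135.8° to 157.7°, cycloidal, h = 16): β = 154.6 − 135.8 = 18.8°, B = 21.9°; Δs = 16·(0.8584 − sin(2π·0.8584)/(2π)) = 15.7130; s = 49.0000 + 15.7130 = 64.7130
segment 3 (135.8° to 157.7°, cycloidal, h = 16) is passed completely: s = 49.0000 + (16) = 65.0000
segment 4 (157.7° to 267°, uniform, h = 5) is passed completely: s = 65.0000 + (5) = 70.0000
θ = 331.1° falls in segment 5 (267° to 360°, uniform, h = -70): β = 331.1 − 267 = 64.1°, B = 93°; Δs = -70·64.1/93 = -48.2473; s = 70.0000 − 48.2473 = 21.7527

θ=151.4°: 62.8727
θ=154.6°: 64.7130
θ=331.1°: 21.7527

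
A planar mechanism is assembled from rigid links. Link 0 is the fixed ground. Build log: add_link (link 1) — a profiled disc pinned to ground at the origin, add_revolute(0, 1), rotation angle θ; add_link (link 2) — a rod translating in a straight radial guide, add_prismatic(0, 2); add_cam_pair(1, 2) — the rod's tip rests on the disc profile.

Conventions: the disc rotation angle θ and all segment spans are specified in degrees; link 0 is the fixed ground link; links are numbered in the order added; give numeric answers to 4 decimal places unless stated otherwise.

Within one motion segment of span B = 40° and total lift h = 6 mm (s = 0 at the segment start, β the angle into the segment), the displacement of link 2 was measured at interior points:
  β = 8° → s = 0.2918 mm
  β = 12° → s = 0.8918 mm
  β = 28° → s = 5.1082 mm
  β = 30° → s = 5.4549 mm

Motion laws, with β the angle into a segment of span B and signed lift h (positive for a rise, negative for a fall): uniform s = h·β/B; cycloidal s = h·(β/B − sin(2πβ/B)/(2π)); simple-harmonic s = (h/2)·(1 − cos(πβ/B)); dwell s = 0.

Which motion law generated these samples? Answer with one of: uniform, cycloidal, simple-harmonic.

candidates at β/B = r: uniform s = h·r (linear in β); cycloidal s = h·(r − sin(2πr)/(2π)); simple-harmonic s = (h/2)(1 − cos(πr))
β=8°: printed 0.2918 | uniform 1.2000, cycloidal 0.2918, simple-harmonic 0.5729
β=12°: printed 0.8918 | uniform 1.8000, cycloidal 0.8918, simple-harmonic 1.2366
β=28°: printed 5.1082 | uniform 4.2000, cycloidal 5.1082, simple-harmonic 4.7634
β=30°: printed 5.4549 | uniform 4.5000, cycloidal 5.4549, simple-harmonic 5.1213
only one law matches every sample → cycloidal

cycloidal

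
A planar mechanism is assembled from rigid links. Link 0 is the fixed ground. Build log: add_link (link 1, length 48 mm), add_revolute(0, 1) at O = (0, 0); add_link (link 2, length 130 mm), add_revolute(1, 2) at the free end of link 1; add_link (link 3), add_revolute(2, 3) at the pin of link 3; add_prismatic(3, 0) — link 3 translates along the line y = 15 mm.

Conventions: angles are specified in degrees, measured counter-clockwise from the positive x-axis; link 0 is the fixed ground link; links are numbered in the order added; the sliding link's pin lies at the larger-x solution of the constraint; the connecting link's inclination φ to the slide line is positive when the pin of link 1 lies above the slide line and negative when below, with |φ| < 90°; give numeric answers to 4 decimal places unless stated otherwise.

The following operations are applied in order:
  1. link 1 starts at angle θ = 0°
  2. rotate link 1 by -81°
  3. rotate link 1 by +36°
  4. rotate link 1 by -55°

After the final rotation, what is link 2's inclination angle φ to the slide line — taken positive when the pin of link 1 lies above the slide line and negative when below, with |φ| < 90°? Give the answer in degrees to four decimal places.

geometry: r = 48 mm, L = 130 mm, e = 15 mm; θ starts at 0°
rotate link 1 by -81°: θ ← 0° -81° = -81°
rotate link 1 by +36°: θ ← -81° +36° = -45°
rotate link 1 by -55°: θ ← -45° -55° = -100°
h = r sin θ − e = -47.270772 − 15 = -62.270772
sin φ = h / L = -62.270772 / 130 = -0.47900594
φ = arcsin(-0.47900594) = -28.620498°

-28.6205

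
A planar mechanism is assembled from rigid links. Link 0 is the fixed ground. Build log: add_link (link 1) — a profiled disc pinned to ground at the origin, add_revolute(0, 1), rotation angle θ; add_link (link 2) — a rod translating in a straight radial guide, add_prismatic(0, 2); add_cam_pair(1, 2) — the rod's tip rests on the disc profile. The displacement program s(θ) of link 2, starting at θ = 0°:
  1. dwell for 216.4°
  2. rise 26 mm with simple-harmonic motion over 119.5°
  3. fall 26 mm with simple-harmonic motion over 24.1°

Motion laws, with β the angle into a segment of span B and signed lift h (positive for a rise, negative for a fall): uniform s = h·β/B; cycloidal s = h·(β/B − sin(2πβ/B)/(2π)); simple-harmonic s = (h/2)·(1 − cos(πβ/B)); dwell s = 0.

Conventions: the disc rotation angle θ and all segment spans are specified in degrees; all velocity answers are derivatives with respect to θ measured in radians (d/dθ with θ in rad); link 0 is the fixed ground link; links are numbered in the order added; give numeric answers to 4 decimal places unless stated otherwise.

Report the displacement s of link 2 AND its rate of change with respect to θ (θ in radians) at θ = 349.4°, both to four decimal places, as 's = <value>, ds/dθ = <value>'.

seg 1 [0°–216.4°] dwell: s stays 0.0000
seg 2 [216.4°–335.9°] simple-harmonic, h=26: full span → s += 26 → s = 26.0000
seg 3 [335.9°–360°] simple-harmonic, h=-26: θ=349.4° here. β=13.5, B=24.1. -26/2·(1 − cos(π·0.5602)) = -15.4426 → s = 10.5574
velocity in seg [335.9°–360°] (simple-harmonic), θ in radians: β = 13.5° = 0.2356 rad, B = 24.1° = 0.4206 rad; ds/dθ = (πh/(2B)) sin(πβ/B) = (π·(-26)/(2·0.4206)) sin(π·0.5602) = -95.366109 mm/rad

s = 10.5574, ds/dθ = -95.3661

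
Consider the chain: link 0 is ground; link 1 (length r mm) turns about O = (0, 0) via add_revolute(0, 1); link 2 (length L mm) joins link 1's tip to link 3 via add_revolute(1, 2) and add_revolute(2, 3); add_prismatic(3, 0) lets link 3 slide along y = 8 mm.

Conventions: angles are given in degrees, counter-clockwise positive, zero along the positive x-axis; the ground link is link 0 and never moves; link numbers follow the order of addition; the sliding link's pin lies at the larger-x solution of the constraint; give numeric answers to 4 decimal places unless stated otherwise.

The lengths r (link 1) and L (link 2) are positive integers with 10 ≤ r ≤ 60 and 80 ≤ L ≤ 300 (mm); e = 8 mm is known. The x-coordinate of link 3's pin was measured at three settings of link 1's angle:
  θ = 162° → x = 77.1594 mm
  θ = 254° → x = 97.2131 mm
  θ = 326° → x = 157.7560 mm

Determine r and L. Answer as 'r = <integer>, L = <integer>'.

constraint per measurement: (x − r cos θ)² + (r sin θ − e)² = L²
subtracting the θ₁ and θ₂ equations cancels the r² and L² terms:
r = (x₁² − x₂²) / (2[(x₁cos θ₁ + e sin θ₁) − (x₂cos θ₂ + e sin θ₂)]) = 48.0000 → r = 48
L² = (x₁ − r cos θ₁)² + (r sin θ₁ − e)² = 15129.0112 → L = 123.0000 → L = 123
check at θ₃=326°: x = 157.7560 (printed 157.7560) ✓

r = 48, L = 123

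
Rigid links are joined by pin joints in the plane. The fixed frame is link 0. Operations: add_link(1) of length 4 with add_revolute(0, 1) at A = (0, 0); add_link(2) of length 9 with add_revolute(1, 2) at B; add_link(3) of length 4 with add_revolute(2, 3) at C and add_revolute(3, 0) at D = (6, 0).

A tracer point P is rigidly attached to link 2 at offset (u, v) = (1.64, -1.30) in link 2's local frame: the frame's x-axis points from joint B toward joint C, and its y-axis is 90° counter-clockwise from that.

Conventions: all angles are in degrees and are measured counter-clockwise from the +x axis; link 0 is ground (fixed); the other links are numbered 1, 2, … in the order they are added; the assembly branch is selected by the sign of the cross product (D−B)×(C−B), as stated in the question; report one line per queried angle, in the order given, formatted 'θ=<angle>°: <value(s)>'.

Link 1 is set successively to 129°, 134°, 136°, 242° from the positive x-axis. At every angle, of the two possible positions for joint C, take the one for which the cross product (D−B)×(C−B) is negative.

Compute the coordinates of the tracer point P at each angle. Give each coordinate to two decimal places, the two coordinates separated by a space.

A=(0,0), D=(6.00,0)
θ=129°: B = A + 4.00·(cos129°, sin129°) = (-2.5173, 3.1086)
θ=129°: |BD| = 9.0668
θ=129°: circle(B,9.00) ∩ circle(D,4.00): a=8.1179, h=3.8858
θ=129°:   candidates: C₊=(6.4409,3.9756) cross=35.232; C₋=(3.7763,-3.3250) cross=-35.232
θ=129°:   branch - wants cross < 0 → take C=(3.7763,-3.3250) (cross=-35.232)
θ=129°: ex = (C−B)/|BC| = (0.6993,-0.7148); ey = (0.7148,0.6993)
θ=129°: P = B + 1.64·ex + -1.30·ey = (-2.2997,1.0272)
θ=134°: B = A + 4.00·(cos134°, sin134°) = (-2.7786, 2.8774)
θ=134°: |BD| = 9.2382
θ=134°: circle(B,9.00) ∩ circle(D,4.00): a=8.1371, h=3.8455
θ=134°:   candidates: C₊=(6.1514,3.9971) cross=35.525; C₋=(3.7560,-3.3112) cross=-35.525
θ=134°:   branch - wants cross < 0 → take C=(3.7560,-3.3112) (cross=-35.525)
θ=134°: ex = (C−B)/|BC| = (0.7261,-0.6876); ey = (0.6876,0.7261)
θ=134°: P = B + 1.64·ex + -1.30·ey = (-2.4818,0.8058)
θ=136°: B = A + 4.00·(cos136°, sin136°) = (-2.8774, 2.7786)
θ=136°: |BD| = 9.3021
θ=136°: circle(B,9.00) ∩ circle(D,4.00): a=8.1449, h=3.8290
θ=136°:   candidates: C₊=(6.0394,3.9998) cross=35.617; C₋=(3.7519,-3.3085) cross=-35.617
θ=136°:   branch - wants cross < 0 → take C=(3.7519,-3.3085) (cross=-35.617)
θ=136°: ex = (C−B)/|BC| = (0.7366,-0.6763); ey = (0.6763,0.7366)
θ=136°: P = B + 1.64·ex + -1.30·ey = (-2.5486,0.7119)
θ=242°: B = A + 4.00·(cos242°, sin242°) = (-1.8779, -3.5318)
θ=242°: |BD| = 8.6333
θ=242°: circle(B,9.00) ∩ circle(D,4.00): a=8.0811, h=3.9617
θ=242°:   candidates: C₊=(3.8754,3.3891) cross=34.203; C₋=(7.1168,-3.8409) cross=-34.203
θ=242°:   branch - wants cross < 0 → take C=(7.1168,-3.8409) (cross=-34.203)
θ=242°: ex = (C−B)/|BC| = (0.9994,-0.0343); ey = (0.0343,0.9994)
θ=242°: P = B + 1.64·ex + -1.30·ey = (-0.2835,-4.8874)

θ=129°: -2.30 1.03
θ=134°: -2.48 0.81
θ=136°: -2.55 0.71
θ=242°: -0.28 -4.89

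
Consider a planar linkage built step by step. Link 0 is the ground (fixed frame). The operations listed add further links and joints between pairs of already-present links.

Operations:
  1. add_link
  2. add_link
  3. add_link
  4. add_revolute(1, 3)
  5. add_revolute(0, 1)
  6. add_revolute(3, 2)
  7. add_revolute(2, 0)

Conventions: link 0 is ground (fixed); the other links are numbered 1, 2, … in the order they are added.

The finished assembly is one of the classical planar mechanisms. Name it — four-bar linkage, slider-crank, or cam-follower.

links: 4 (incl. ground); joints: 4 revolute, 0 prismatic, 0 higher (cam) pair, forming one closed loop
4 links in a single 4R loop → four-bar linkage

four-bar linkage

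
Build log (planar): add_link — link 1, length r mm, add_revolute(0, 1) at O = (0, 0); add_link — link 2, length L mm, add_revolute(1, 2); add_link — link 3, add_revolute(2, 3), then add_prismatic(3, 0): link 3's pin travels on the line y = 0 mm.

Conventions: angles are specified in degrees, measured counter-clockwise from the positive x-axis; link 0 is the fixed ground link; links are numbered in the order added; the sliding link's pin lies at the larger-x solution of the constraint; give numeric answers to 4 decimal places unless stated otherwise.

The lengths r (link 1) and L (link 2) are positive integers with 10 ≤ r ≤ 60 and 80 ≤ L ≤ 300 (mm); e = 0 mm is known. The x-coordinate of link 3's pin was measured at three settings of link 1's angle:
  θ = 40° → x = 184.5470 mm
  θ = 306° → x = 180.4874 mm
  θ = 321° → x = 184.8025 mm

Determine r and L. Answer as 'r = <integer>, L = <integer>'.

constraint per measurement: (x − r cos θ)² + (r sin θ − e)² = L²
subtracting the θ₁ and θ₂ equations cancels the r² and L² terms:
r = (x₁² − x₂²) / (2[(x₁cos θ₁ + e sin θ₁) − (x₂cos θ₂ + e sin θ₂)]) = 20.9999 → r = 21
L² = (x₁ − r cos θ₁)² + (r sin θ₁ − e)² = 28561.0046 → L = 169.0000 → L = 169
check at θ₃=321°: x = 184.8025 (printed 184.8025) ✓

r = 21, L = 169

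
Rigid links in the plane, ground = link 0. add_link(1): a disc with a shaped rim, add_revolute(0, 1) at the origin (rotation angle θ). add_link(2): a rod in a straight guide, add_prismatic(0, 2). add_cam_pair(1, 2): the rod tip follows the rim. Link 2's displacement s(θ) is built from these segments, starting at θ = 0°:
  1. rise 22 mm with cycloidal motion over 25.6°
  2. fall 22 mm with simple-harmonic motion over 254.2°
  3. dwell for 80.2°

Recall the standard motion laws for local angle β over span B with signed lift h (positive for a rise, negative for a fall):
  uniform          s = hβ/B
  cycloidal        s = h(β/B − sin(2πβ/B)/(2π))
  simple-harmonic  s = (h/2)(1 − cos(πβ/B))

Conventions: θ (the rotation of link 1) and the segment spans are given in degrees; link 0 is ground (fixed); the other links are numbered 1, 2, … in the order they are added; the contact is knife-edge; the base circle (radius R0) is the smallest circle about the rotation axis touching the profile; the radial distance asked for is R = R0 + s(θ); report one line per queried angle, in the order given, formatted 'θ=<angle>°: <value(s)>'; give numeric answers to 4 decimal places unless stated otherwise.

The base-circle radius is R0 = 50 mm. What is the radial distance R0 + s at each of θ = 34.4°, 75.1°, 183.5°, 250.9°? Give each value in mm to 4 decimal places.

segment 1 (0° to 25.6°, cycloidal, h = 22) is passed completely: s = 0.0000 + (22) = 22.0000
θ = 34.4° falls in segment 2 (25.6° to 279.8°, simple-harmonic, h = -22): β = 34.4 − 25.6 = 8.8°, B = 254.2°; Δs = -22/2·(1 − cos(π·0.0346)) = -0.0650; s = 22.0000 − 0.0650 = 21.9350
θ = 75.1° falls in segment 2 (25.6° to 279.8°, simple-harmonic, h = -22): β = 75.1 − 25.6 = 49.5°, B = 254.2°; Δs = -22/2·(1 − cos(π·0.1947)) = -1.9950; s = 22.0000 − 1.9950 = 20.0050
θ = 183.5° falls in segment 2 (25.6° to 279.8°, simple-harmonic, h = -22): β = 183.5 − 25.6 = 157.9°, B = 254.2°; Δs = -22/2·(1 − cos(π·0.6212)) = -15.0868; s = 22.0000 − 15.0868 = 6.9132
θ = 250.9° falls in segment 2 (25.6° to 279.8°, simple-harmonic, h = -22): β = 250.9 − 25.6 = 225.3°, B = 254.2°; Δs = -22/2·(1 − cos(π·0.8863)) = -21.3058; s = 22.0000 − 21.3058 = 0.6942
θ=34.4°: R = R0 + s = 50 + 21.9350 = 71.9350
θ=75.1°: R = R0 + s = 50 + 20.0050 = 70.0050
θ=183.5°: R = R0 + s = 50 + 6.9132 = 56.9132
θ=250.9°: R = R0 + s = 50 + 0.6942 = 50.6942

θ=34.4°: 71.9350
θ=75.1°: 70.0050
θ=183.5°: 56.9132
θ=250.9°: 50.6942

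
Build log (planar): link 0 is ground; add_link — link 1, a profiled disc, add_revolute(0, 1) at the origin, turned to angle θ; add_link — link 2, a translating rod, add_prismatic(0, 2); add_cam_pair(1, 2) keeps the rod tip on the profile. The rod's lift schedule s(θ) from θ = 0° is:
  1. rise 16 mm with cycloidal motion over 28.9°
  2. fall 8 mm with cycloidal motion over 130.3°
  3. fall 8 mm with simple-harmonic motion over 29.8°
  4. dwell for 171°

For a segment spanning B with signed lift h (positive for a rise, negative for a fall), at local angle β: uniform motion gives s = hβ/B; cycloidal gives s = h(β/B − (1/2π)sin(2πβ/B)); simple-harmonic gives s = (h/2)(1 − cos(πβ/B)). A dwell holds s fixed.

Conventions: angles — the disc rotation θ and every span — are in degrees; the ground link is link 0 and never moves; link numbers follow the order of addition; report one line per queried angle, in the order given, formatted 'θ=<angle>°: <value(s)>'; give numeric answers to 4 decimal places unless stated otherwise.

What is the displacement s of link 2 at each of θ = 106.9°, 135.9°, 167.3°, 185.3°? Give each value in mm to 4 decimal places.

seg 1 [0°–28.9°] cycloidal, h=16: full span → s += 16 → s = 16.0000
seg 2 [28.9°–159.2°] cycloidal, h=-8: θ=106.9° here. β=78, B=130.3. -8·(0.5986 − sin(2π·0.5986)/(2π)) = -5.5284 → s = 10.4716
seg 2 [28.9°–159.2°] cycloidal, h=-8: θ=135.9° here. β=107, B=130.3. -8·(0.8212 − sin(2π·0.8212)/(2π)) = -7.7175 → s = 8.2825
seg 2 [28.9°–159.2°] cycloidal, h=-8: full span → s += -8 → s = 8.0000
seg 3 [159.2°–189°] simple-harmonic, h=-8: θ=167.3° here. β=8.1, B=29.8. -8/2·(1 − cos(π·0.2718)) = -1.3719 → s = 6.6281
seg 3 [159.2°–189°] simple-harmonic, h=-8: θ=185.3° here. β=26.1, B=29.8. -8/2·(1 − cos(π·0.8758)) = -7.6995 → s = 0.3005

θ=106.9°: 10.4716
θ=135.9°: 8.2825
θ=167.3°: 6.6281
θ=185.3°: 0.3005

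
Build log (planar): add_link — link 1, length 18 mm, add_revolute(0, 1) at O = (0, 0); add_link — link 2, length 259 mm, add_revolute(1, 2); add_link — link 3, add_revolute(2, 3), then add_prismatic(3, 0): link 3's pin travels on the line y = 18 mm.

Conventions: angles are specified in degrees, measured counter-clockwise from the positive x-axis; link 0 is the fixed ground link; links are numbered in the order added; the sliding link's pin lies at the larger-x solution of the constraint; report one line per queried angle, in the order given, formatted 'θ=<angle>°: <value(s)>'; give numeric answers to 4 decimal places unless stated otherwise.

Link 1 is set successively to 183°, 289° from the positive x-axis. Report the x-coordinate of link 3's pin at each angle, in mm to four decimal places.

geometry: r = 18 mm, L = 259 mm, e = 18 mm
θ=183°: crank pin P = (r cos θ, r sin θ) = (-17.975332, -0.942047)
θ=183°: h = r sin θ − e = -0.942047 − 18 = -18.942047
θ=183°: x = r cos θ + √(L² − h²) = -17.975332 + 258.306405 = 240.331073
θ=289°: crank pin P = (r cos θ, r sin θ) = (5.860227, -17.019334)
θ=289°: h = r sin θ − e = -17.019334 − 18 = -35.019334
θ=289°: x = r cos θ + √(L² − h²) = 5.860227 + 256.621601 = 262.481828

θ=183°: 240.3311
θ=289°: 262.4818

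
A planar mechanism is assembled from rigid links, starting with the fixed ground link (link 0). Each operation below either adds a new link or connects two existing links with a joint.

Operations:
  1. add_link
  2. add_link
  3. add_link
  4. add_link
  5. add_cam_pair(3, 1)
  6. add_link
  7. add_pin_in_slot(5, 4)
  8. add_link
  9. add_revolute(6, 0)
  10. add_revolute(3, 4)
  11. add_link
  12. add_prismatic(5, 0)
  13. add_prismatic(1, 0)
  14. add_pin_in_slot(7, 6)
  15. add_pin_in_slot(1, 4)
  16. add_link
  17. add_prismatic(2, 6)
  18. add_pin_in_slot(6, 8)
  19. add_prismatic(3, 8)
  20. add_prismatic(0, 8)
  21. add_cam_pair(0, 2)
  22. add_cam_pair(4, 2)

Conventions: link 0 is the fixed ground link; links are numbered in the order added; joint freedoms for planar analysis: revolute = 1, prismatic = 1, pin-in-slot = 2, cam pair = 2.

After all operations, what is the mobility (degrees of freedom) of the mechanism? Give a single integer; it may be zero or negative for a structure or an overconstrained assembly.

link 0 = ground. State L|J1|J2 = 1|0|0
+link1  2|0|0
+link2  3|0|0
+link3  4|0|0
+link4  5|0|0
C(3,1) f=2→J2  5|0|1
+link5  6|0|1
PS(5,4) f=2→J2  6|0|2
+link6  7|0|2
R(6,0) f=1→J1  7|1|2
R(3,4) f=1→J1  7|2|2
+link7  8|2|2
P(5,0) f=1→J1  8|3|2
P(1,0) f=1→J1  8|4|2
PS(7,6) f=2→J2  8|4|3
PS(1,4) f=2→J2  8|4|4
+link8  9|4|4
P(2,6) f=1→J1  9|5|4
PS(6,8) f=2→J2  9|5|5
P(3,8) f=1→J1  9|6|5
P(0,8) f=1→J1  9|7|5
C(0,2) f=2→J2  9|7|6
C(4,2) f=2→J2  9|7|7
M = 3(9−1)−2·7−7 = 24−14−7 = 3

M = 3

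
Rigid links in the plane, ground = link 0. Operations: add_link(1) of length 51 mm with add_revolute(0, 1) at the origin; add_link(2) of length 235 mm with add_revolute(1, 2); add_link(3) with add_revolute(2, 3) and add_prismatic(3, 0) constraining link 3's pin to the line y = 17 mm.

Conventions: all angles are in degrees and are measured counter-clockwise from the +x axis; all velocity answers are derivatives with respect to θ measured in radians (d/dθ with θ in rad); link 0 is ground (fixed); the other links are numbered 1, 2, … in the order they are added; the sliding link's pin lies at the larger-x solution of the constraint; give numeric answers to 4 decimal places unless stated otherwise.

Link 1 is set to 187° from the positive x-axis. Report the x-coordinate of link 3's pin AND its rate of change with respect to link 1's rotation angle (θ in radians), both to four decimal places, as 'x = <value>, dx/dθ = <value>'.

geometry: r = 51 mm, L = 235 mm, e = 17 mm
crank pin P = (r cos θ, r sin θ) = (-50.619854, -6.215337)
h = r sin θ − e = -6.215337 − 17 = -23.215337
x = r cos θ + √(L² − h²) = -50.619854 + 233.850482 = 183.230629
dx/dθ = −r sin θ − h·r cos θ/√(L² − h²) (θ in radians; h = -23.215337) = 1.190087

x = 183.2306, dx/dθ = 1.1901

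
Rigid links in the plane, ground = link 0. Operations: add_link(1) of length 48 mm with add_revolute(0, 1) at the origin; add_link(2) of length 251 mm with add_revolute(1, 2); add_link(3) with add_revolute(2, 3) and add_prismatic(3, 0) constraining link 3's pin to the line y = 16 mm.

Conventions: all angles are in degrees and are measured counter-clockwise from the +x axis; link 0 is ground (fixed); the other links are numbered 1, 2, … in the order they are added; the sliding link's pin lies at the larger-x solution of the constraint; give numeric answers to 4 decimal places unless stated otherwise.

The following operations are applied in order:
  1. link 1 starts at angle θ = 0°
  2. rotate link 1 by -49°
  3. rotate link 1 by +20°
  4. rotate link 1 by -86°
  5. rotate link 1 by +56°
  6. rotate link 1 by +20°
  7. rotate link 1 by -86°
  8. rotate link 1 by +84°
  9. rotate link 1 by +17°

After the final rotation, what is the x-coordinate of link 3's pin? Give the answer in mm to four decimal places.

geometry: r = 48 mm, L = 251 mm, e = 16 mm; θ starts at 0°
rotate link 1 by -49°: θ ← 0° -49° = -49°
rotate link 1 by +20°: θ ← -49° +20° = -29°
rotate link 1 by -86°: θ ← -29° -86° = -115°
rotate link 1 by +56°: θ ← -115° +56° = -59°
rotate link 1 by +20°: θ ← -59° +20° = -39°
rotate link 1 by -86°: θ ← -39° -86° = -125°
rotate link 1 by +84°: θ ← -125° +84° = -41°
rotate link 1 by +17°: θ ← -41° +17° = -24°
crank pin P = (r cos θ, r sin θ) = (43.850182, -19.523359)
h = r sin θ − e = -19.523359 − 16 = -35.523359
x = r cos θ + √(L² − h²) = 43.850182 + 248.473522 = 292.323704

292.3237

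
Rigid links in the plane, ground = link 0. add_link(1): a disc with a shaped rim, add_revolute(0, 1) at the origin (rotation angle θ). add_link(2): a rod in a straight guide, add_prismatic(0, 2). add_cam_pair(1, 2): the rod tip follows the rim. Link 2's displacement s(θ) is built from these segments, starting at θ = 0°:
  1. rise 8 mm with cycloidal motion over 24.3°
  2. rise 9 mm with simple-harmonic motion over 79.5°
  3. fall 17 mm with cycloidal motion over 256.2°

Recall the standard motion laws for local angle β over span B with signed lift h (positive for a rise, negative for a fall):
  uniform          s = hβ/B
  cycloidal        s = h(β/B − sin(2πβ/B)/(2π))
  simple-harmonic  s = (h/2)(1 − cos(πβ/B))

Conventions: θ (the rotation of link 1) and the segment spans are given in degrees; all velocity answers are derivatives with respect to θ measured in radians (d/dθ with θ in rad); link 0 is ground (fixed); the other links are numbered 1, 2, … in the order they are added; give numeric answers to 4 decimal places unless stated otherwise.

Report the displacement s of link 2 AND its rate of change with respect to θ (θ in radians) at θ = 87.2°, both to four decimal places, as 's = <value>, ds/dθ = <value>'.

segment 1 (0° to 24.3°, cycloidal, h = 8) is passed completely: s = 0.0000 + (8) = 8.0000
θ = 87.2° falls in segment 2 (24.3° to 103.8°, simple-harmonic, h = 9): β = 87.2 − 24.3 = 62.9°, B = 79.5°; Δs = 9/2·(1 − cos(π·0.7912)) = 8.0660; s = 8.0000 + 8.0660 = 16.0660
velocity in seg [24.3°–103.8°] (simple-harmonic), θ in radians: β = 62.9° = 1.0978 rad, B = 79.5° = 1.3875 rad; ds/dθ = (πh/(2B)) sin(πβ/B) = (π·9/(2·1.3875)) sin(π·0.7912) = 6.214447 mm/rad

s = 16.0660, ds/dθ = 6.2144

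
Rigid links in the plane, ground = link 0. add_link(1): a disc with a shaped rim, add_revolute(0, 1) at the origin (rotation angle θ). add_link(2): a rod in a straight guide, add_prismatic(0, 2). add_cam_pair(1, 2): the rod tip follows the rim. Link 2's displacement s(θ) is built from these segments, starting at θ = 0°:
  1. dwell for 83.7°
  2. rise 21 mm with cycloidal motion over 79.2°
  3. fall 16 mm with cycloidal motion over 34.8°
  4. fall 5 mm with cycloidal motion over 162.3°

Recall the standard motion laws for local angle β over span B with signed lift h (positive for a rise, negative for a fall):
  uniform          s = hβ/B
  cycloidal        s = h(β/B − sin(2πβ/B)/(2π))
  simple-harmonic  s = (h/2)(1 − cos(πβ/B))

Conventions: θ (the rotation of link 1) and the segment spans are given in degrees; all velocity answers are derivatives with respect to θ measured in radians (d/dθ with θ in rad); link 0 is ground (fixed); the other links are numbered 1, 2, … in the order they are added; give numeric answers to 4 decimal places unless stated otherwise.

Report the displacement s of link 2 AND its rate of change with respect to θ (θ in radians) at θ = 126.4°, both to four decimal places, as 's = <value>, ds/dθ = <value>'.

segment 1 (0° to 83.7°, dwell): s unchanged at 0.0000
θ = 126.4° falls in segment 2 (83.7° to 162.9°, cycloidal, h = 21): β = 126.4 − 83.7 = 42.7°, B = 79.2°; Δs = 21·(0.5391 − sin(2π·0.5391)/(2π)) = 12.1357; s = 0.0000 + 12.1357 = 12.1357
velocity in seg [83.7°–162.9°] (cycloidal), θ in radians: β = 42.7° = 0.7453 rad, B = 79.2° = 1.3823 rad; ds/dθ = (h/B)(1 − cos(2πβ/B)) = (21/1.3823)(1 − cos(2π·0.5391)) = 29.927006 mm/rad

s = 12.1357, ds/dθ = 29.9270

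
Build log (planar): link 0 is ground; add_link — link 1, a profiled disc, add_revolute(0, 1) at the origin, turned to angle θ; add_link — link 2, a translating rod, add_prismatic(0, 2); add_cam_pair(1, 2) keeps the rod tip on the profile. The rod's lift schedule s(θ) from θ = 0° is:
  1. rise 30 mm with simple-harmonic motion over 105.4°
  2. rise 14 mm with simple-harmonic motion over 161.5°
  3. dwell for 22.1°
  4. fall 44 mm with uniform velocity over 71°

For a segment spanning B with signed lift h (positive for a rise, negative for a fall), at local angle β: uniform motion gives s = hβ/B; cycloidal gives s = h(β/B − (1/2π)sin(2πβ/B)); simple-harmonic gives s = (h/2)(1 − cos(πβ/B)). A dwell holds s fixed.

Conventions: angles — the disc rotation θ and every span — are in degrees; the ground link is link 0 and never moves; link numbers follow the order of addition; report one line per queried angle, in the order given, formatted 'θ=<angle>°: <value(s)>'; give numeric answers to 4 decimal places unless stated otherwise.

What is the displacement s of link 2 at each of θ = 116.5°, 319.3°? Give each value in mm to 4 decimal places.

seg 1 [0°–105.4°] simple-harmonic, h=30: full span → s += 30 → s = 30.0000
seg 2 [105.4°–266.9°] simple-harmonic, h=14: θ=116.5° here. β=11.1, B=161.5. 14/2·(1 − cos(π·0.0687)) = 0.1625 → s = 30.1625
seg 2 [105.4°–266.9°] simple-harmonic, h=14: full span → s += 14 → s = 44.0000
seg 3 [266.9°–289°] dwell: s stays 44.0000
seg 4 [289°–360°] uniform, h=-44: θ=319.3° here. β=30.3, B=71. -44·30.3/71 = -18.7775 → s = 25.2225

θ=116.5°: 30.1625
θ=319.3°: 25.2225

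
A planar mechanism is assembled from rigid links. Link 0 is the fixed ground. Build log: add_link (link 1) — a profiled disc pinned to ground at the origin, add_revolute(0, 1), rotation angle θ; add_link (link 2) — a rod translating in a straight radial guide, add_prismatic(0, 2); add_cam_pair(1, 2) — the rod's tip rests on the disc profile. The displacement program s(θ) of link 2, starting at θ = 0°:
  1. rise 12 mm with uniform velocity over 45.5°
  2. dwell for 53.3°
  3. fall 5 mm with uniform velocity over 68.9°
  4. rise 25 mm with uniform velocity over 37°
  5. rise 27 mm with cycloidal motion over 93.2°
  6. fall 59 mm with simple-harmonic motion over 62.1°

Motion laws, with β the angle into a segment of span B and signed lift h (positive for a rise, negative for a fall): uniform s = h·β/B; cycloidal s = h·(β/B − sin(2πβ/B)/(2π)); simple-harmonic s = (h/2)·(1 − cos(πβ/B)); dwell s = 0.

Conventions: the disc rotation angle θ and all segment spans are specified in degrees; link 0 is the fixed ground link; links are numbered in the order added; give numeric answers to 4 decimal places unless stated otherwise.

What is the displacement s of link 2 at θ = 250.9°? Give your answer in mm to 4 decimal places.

seg 1 [0°–45.5°] uniform, h=12: full span → s += 12 → s = 12.0000
seg 2 [45.5°–98.8°] dwell: s stays 12.0000
seg 3 [98.8°–167.7°] uniform, h=-5: full span → s += -5 → s = 7.0000
seg 4 [167.7°–204.7°] uniform, h=25: full span → s += 25 → s = 32.0000
seg 5 [204.7°–297.9°] cycloidal, h=27: θ=250.9° here. β=46.2, B=93.2. 27·(0.4957 − sin(2π·0.4957)/(2π)) = 13.2683 → s = 45.2683

45.2683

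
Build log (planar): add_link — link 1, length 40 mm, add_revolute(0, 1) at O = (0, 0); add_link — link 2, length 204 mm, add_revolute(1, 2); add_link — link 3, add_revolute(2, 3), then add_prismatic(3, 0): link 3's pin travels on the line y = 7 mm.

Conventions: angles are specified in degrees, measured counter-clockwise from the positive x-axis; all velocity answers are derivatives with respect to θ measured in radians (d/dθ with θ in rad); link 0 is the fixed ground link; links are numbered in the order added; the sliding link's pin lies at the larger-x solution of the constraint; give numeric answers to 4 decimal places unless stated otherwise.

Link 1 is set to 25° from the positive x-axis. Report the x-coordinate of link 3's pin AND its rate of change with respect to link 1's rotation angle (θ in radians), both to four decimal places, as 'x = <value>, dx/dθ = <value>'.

geometry: r = 40 mm, L = 204 mm, e = 7 mm
crank pin P = (r cos θ, r sin θ) = (36.252311, 16.904730)
h = r sin θ − e = 16.904730 − 7 = 9.904730
x = r cos θ + √(L² − h²) = 36.252311 + 203.759408 = 240.011719
dx/dθ = −r sin θ − h·r cos θ/√(L² − h²) (θ in radians; h = 9.904730) = -18.666953

x = 240.0117, dx/dθ = -18.6670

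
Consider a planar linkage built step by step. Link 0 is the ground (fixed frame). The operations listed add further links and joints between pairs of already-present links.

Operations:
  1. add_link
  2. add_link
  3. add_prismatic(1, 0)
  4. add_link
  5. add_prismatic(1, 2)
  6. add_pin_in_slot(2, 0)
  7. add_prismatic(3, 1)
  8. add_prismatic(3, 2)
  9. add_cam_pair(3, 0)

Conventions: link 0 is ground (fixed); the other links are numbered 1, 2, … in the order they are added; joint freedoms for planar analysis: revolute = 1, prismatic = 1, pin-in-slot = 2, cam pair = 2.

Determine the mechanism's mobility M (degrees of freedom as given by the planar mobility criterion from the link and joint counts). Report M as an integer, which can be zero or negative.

ground; <1,0,0>
#1 <2,0,0>
#2 <3,0,0>
P:1↔0 J1 <3,1,0>
#3 <4,1,0>
P:1↔2 J1 <4,2,0>
PS:2↔0 J2 <4,2,1>
P:3↔1 J1 <4,3,1>
P:3↔2 J1 <4,4,1>
C:3↔0 J2 <4,4,2>
3×3 − 2×4 − 1×2 = -1

M = -1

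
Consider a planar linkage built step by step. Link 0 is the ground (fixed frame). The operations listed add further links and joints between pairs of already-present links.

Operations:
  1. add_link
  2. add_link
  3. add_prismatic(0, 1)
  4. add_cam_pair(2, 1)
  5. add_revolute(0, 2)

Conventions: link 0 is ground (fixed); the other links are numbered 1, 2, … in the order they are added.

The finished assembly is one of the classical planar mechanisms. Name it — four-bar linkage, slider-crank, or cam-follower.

links: 3 (incl. ground); joints: 1 revolute, 1 prismatic, 1 higher (cam) pair, forming one closed loop
3 links, revolute + prismatic + higher pair in one loop → cam-follower

cam-follower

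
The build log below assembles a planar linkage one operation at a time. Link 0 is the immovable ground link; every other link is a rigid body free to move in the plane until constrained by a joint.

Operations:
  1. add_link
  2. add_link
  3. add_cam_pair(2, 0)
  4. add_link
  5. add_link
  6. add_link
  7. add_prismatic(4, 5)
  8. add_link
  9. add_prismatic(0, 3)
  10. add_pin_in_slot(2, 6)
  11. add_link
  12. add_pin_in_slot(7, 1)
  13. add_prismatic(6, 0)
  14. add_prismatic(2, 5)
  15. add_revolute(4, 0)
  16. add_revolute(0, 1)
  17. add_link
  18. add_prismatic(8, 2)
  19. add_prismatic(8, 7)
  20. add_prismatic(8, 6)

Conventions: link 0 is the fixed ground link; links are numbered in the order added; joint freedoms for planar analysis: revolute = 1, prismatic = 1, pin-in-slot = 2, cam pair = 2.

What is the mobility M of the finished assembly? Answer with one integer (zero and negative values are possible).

L=1 J1=0 J2=0
add link → L=2 J1=0 J2=0
add link → L=3 J1=0 J2=0
C@2,0 dof=2 J2 → L=3 J1=0 J2=1
add link → L=4 J1=0 J2=1
add link → L=5 J1=0 J2=1
add link → L=6 J1=0 J2=1
P@4,5 dof=1 J1 → L=6 J1=1 J2=1
add link → L=7 J1=1 J2=1
P@0,3 dof=1 J1 → L=7 J1=2 J2=1
PS@2,6 dof=2 J2 → L=7 J1=2 J2=2
add link → L=8 J1=2 J2=2
PS@7,1 dof=2 J2 → L=8 J1=2 J2=3
P@6,0 dof=1 J1 → L=8 J1=3 J2=3
P@2,5 dof=1 J1 → L=8 J1=4 J2=3
R@4,0 dof=1 J1 → L=8 J1=5 J2=3
R@0,1 dof=1 J1 → L=8 J1=6 J2=3
add link → L=9 J1=6 J2=3
P@8,2 dof=1 J1 → L=9 J1=7 J2=3
P@8,7 dof=1 J1 → L=9 J1=8 J2=3
P@8,6 dof=1 J1 → L=9 J1=9 J2=3
M=3(L−1)−2J1−J2=3·8−2·9−3=3

M = 3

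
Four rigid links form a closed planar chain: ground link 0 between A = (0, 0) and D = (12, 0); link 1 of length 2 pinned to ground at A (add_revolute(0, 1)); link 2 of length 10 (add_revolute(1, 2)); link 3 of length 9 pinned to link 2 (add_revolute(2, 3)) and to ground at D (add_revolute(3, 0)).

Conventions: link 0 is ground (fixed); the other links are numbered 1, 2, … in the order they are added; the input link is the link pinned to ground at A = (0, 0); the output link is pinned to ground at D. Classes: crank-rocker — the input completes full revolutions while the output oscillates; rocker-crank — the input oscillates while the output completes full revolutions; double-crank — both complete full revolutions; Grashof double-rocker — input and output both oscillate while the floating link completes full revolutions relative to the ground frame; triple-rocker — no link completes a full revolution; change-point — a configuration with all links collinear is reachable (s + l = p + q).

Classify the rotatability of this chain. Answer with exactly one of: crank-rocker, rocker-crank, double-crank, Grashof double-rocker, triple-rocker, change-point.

lengths: ground=12, input=2, coupler=10, output=9
sorted: s=2 (shortest), l=12 (longest), p+q=19
s + l = 14 vs p + q = 19
s + l < p + q (Grashof) with shortest = input link → crank-rocker

crank-rocker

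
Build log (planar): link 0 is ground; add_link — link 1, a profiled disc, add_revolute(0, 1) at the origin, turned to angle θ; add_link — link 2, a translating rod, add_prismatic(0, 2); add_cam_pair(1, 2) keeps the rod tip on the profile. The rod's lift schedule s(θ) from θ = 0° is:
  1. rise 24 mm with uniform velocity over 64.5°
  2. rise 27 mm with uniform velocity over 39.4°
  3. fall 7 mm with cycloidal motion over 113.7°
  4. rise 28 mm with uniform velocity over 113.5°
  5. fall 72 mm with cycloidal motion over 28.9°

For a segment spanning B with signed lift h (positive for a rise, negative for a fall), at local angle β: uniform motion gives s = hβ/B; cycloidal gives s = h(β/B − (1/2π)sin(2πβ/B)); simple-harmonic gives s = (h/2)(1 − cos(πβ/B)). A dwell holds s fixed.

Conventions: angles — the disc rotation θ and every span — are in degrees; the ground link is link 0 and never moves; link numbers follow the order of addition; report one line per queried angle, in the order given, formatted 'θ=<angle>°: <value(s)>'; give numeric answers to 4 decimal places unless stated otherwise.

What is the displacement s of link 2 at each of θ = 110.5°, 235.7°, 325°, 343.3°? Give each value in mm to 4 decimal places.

seg 1 [0°–64.5°] uniform, h=24: full span → s += 24 → s = 24.0000
seg 2 [64.5°–103.9°] uniform, h=27: full span → s += 27 → s = 51.0000
seg 3 [103.9°–217.6°] cycloidal, h=-7: θ=110.5° here. β=6.6, B=113.7. -7·(0.0580 − sin(2π·0.0580)/(2π)) = -0.0089 → s = 50.9911
seg 3 [103.9°–217.6°] cycloidal, h=-7: full span → s += -7 → s = 44.0000
seg 4 [217.6°–331.1°] uniform, h=28: θ=235.7° here. β=18.1, B=113.5. 28·18.1/113.5 = 4.4652 → s = 48.4652
seg 4 [217.6°–331.1°] uniform, h=28: θ=325° here. β=107.4, B=113.5. 28·107.4/113.5 = 26.4952 → s = 70.4952
seg 4 [217.6°–331.1°] uniform, h=28: full span → s += 28 → s = 72.0000
seg 5 [331.1°–360°] cycloidal, h=-72: θ=343.3° here. β=12.2, B=28.9. -72·(0.4221 − sin(2π·0.4221)/(2π)) = -25.0098 → s = 46.9902

θ=110.5°: 50.9911
θ=235.7°: 48.4652
θ=325°: 70.4952
θ=343.3°: 46.9902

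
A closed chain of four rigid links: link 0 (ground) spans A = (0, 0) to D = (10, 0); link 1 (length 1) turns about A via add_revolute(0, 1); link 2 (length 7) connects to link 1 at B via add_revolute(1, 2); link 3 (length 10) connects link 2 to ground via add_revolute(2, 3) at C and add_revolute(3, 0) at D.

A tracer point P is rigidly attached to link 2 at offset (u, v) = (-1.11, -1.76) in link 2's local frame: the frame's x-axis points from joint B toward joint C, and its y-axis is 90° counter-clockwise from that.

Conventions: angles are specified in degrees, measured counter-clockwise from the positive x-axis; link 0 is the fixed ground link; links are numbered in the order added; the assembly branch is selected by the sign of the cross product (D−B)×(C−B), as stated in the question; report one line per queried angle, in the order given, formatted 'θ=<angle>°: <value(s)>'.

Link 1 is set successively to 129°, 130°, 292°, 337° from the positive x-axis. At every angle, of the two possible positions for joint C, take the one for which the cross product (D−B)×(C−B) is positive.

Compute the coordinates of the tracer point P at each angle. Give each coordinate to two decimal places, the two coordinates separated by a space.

A=(0,0), D=(10.00,0)
θ=129°: B = A + 1.00·(cos129°, sin129°) = (-0.6293, 0.7771)
θ=129°: |BD| = 10.6577
θ=129°: circle(B,7.00) ∩ circle(D,10.00): a=2.9362, h=6.3544
θ=129°:   candidates: C₊=(2.7624,6.9005) cross=67.723; C₋=(1.8357,-5.7745) cross=-67.723
θ=129°:   branch + wants cross > 0 → take C=(2.7624,6.9005) (cross=67.723)
θ=129°: ex = (C−B)/|BC| = (0.4845,0.8748); ey = (-0.8748,0.4845)
θ=129°: P = B + -1.11·ex + -1.76·ey = (0.3724,-1.0466)
θ=130°: B = A + 1.00·(cos130°, sin130°) = (-0.6428, 0.7660)
θ=130°: |BD| = 10.6703
θ=130°: circle(B,7.00) ∩ circle(D,10.00): a=2.9454, h=6.3502
θ=130°:   candidates: C₊=(2.7509,6.8884) cross=67.759; C₋=(1.8391,-5.7792) cross=-67.759
θ=130°:   branch + wants cross > 0 → take C=(2.7509,6.8884) (cross=67.759)
θ=130°: ex = (C−B)/|BC| = (0.4848,0.8746); ey = (-0.8746,0.4848)
θ=130°: P = B + -1.11·ex + -1.76·ey = (0.3584,-1.0580)
θ=292°: B = A + 1.00·(cos292°, sin292°) = (0.3746, -0.9272)
θ=292°: |BD| = 9.6699
θ=292°: circle(B,7.00) ∩ circle(D,10.00): a=2.1979, h=6.6460
θ=292°:   candidates: C₊=(1.9252,5.8989) cross=64.266; C₋=(3.1997,-7.3318) cross=-64.266
θ=292°:   branch + wants cross > 0 → take C=(1.9252,5.8989) (cross=64.266)
θ=292°: ex = (C−B)/|BC| = (0.2215,0.9752); ey = (-0.9752,0.2215)
θ=292°: P = B + -1.11·ex + -1.76·ey = (1.8450,-2.3995)
θ=337°: B = A + 1.00·(cos337°, sin337°) = (0.9205, -0.3907)
θ=337°: |BD| = 9.0879
θ=337°: circle(B,7.00) ∩ circle(D,10.00): a=1.7380, h=6.7808
θ=337°:   candidates: C₊=(2.3654,6.4585) cross=61.623; C₋=(2.9485,-7.0905) cross=-61.623
θ=337°:   branch + wants cross > 0 → take C=(2.3654,6.4585) (cross=61.623)
θ=337°: ex = (C−B)/|BC| = (0.2064,0.9785); ey = (-0.9785,0.2064)
θ=337°: P = B + -1.11·ex + -1.76·ey = (2.4135,-1.8401)

θ=129°: 0.37 -1.05
θ=130°: 0.36 -1.06
θ=292°: 1.85 -2.40
θ=337°: 2.41 -1.84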